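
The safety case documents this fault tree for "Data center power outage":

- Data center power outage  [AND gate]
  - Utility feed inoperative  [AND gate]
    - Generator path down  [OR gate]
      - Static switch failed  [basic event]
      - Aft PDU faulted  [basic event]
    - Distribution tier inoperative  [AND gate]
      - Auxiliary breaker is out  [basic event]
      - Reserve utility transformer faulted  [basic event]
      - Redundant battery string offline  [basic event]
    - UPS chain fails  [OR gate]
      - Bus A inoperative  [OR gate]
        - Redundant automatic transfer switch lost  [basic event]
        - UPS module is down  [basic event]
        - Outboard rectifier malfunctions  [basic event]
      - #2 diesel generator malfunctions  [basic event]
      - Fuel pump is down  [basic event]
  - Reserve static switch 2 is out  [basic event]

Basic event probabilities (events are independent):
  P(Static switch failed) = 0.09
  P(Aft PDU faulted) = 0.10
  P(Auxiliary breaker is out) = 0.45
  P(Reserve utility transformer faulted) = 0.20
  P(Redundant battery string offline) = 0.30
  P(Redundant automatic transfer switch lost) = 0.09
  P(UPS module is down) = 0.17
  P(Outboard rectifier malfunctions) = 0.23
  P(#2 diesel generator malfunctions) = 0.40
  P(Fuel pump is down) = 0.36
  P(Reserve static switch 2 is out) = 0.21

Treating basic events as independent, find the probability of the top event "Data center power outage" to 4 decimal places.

P(Generator path down) [OR] = 1 − (1−0.09) × (1−0.10) = 0.181000
P(Distribution tier inoperative) [AND] = 0.45 × 0.20 × 0.30 = 0.027000
P(Bus A inoperative) [OR] = 1 − (1−0.09) × (1−0.17) × (1−0.23) = 0.418419
P(UPS chain fails) [OR] = 1 − (1−0.418419) × (1−0.40) × (1−0.36) = 0.776673
P(Utility feed inoperative) [AND] = 0.181000 × 0.027000 × 0.776673 = 0.003796
P(Data center power outage) [AND] = 0.003796 × 0.21 = 0.000797
Rounded to 4 decimal places: P(Data center power outage) ≈ 0.0008.

0.0008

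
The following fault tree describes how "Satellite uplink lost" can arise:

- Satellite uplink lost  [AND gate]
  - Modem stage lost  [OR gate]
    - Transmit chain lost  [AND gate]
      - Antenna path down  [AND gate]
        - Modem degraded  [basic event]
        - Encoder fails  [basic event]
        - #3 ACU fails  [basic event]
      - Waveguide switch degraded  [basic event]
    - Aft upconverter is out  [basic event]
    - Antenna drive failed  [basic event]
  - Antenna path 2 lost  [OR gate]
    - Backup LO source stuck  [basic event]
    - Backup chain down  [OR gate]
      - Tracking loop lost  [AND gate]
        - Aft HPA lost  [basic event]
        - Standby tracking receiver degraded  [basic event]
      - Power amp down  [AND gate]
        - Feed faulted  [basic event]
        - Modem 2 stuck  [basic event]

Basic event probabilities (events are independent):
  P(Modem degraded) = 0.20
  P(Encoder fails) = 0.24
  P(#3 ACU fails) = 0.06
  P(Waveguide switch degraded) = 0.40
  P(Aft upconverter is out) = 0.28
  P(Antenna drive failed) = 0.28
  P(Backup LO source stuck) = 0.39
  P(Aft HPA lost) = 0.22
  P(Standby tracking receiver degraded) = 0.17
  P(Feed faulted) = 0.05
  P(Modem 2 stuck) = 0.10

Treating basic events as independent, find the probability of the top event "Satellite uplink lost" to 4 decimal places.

P(Antenna path down) [AND] = 0.20 × 0.24 × 0.06 = 0.002880
P(Transmit chain lost) [AND] = 0.002880 × 0.40 = 0.001152
P(Modem stage lost) [OR] = 1 − (1−0.001152) × (1−0.28) × (1−0.28) = 0.482197
P(Tracking loop lost) [AND] = 0.22 × 0.17 = 0.037400
P(Power amp down) [AND] = 0.05 × 0.10 = 0.005000
P(Backup chain down) [OR] = 1 − (1−0.037400) × (1−0.005000) = 0.042213
P(Antenna path 2 lost) [OR] = 1 − (1−0.39) × (1−0.042213) = 0.415750
P(Satellite uplink lost) [AND] = 0.482197 × 0.415750 = 0.200473
Rounded to 4 decimal places: P(Satellite uplink lost) ≈ 0.2005.

0.2005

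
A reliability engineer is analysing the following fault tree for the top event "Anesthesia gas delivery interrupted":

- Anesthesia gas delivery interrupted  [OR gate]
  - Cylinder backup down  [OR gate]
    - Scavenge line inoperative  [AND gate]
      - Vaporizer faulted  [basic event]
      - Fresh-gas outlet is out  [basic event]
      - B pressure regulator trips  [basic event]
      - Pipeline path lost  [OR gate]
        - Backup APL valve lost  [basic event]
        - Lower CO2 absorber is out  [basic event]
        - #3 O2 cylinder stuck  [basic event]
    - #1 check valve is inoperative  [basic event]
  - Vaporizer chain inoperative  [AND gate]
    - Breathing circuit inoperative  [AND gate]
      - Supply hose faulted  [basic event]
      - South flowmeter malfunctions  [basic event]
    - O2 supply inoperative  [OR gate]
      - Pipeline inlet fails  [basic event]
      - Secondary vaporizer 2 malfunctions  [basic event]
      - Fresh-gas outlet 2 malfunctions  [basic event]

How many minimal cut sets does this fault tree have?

7

Pipeline path lost [OR]: union of children's cut sets → 3 cut set(s).
Scavenge line inoperative [AND]: one cut set from each child combined → 1 × 1 × 1 × 3 = 3 cut set(s).
Cylinder backup down [OR]: union of children's cut sets → 4 cut set(s).
Breathing circuit inoperative [AND]: one cut set from each child combined → 1 × 1 = 1 cut set(s).
O2 supply inoperative [OR]: union of children's cut sets → 3 cut set(s).
Vaporizer chain inoperative [AND]: one cut set from each child combined → 1 × 3 = 3 cut set(s).
Anesthesia gas delivery interrupted [OR]: union of children's cut sets → 7 cut set(s).
Minimal cut sets: {B pressure regulator trips, Backup APL valve lost, Fresh-gas outlet is out, Vaporizer faulted}; {B pressure regulator trips, Fresh-gas outlet is out, Lower CO2 absorber is out, Vaporizer faulted}; {#3 O2 cylinder stuck, B pressure regulator trips, Fresh-gas outlet is out, Vaporizer faulted}; {#1 check valve is inoperative}; {Pipeline inlet fails, South flowmeter malfunctions, Supply hose faulted}; {Secondary vaporizer 2 malfunctions, South flowmeter malfunctions, Supply hose faulted}; {Fresh-gas outlet 2 malfunctions, South flowmeter malfunctions, Supply hose faulted}.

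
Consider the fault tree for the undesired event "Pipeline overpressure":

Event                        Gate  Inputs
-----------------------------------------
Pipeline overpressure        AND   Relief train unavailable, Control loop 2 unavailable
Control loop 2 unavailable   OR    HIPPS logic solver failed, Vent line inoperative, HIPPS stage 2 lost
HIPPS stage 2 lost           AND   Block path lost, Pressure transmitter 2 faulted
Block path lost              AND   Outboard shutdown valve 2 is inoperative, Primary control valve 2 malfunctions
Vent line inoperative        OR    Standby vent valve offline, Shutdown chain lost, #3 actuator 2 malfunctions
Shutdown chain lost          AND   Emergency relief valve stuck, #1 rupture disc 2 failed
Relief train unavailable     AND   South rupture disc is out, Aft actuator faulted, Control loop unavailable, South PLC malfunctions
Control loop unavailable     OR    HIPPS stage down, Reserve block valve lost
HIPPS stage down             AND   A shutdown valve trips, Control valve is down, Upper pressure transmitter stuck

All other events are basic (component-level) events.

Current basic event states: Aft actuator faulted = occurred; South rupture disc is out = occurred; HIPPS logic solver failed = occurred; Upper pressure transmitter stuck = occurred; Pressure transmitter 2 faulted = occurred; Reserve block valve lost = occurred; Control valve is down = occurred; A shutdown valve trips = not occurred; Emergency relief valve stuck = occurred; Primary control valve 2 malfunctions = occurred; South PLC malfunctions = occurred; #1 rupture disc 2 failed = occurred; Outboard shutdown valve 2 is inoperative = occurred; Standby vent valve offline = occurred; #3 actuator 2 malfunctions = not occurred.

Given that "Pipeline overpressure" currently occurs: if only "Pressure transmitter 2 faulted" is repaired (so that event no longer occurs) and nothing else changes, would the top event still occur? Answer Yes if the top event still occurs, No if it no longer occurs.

Yes

Counterfactual: set "Pressure transmitter 2 faulted" to not occurred.
HIPPS stage down [AND]: A shutdown valve trips=not, Control valve is down=occurs, Upper pressure transmitter stuck=occurs → not all inputs occur → does not occur.
Control loop unavailable [OR]: HIPPS stage down=not, Reserve block valve lost=occurs → at least one input occurs → occurs.
Relief train unavailable [AND]: South rupture disc is out=occurs, Aft actuator faulted=occurs, Control loop unavailable=occurs, South PLC malfunctions=occurs → all inputs occur → occurs.
Shutdown chain lost [AND]: Emergency relief valve stuck=occurs, #1 rupture disc 2 failed=occurs → all inputs occur → occurs.
Vent line inoperative [OR]: Standby vent valve offline=occurs, Shutdown chain lost=occurs, #3 actuator 2 malfunctions=not → at least one input occurs → occurs.
Block path lost [AND]: Outboard shutdown valve 2 is inoperative=occurs, Primary control valve 2 malfunctions=occurs → all inputs occur → occurs.
HIPPS stage 2 lost [AND]: Block path lost=occurs, Pressure transmitter 2 faulted=not → not all inputs occur → does not occur.
Control loop 2 unavailable [OR]: HIPPS logic solver failed=occurs, Vent line inoperative=occurs, HIPPS stage 2 lost=not → at least one input occurs → occurs.
Pipeline overpressure [AND]: Relief train unavailable=occurs, Control loop 2 unavailable=occurs → all inputs occur → occurs.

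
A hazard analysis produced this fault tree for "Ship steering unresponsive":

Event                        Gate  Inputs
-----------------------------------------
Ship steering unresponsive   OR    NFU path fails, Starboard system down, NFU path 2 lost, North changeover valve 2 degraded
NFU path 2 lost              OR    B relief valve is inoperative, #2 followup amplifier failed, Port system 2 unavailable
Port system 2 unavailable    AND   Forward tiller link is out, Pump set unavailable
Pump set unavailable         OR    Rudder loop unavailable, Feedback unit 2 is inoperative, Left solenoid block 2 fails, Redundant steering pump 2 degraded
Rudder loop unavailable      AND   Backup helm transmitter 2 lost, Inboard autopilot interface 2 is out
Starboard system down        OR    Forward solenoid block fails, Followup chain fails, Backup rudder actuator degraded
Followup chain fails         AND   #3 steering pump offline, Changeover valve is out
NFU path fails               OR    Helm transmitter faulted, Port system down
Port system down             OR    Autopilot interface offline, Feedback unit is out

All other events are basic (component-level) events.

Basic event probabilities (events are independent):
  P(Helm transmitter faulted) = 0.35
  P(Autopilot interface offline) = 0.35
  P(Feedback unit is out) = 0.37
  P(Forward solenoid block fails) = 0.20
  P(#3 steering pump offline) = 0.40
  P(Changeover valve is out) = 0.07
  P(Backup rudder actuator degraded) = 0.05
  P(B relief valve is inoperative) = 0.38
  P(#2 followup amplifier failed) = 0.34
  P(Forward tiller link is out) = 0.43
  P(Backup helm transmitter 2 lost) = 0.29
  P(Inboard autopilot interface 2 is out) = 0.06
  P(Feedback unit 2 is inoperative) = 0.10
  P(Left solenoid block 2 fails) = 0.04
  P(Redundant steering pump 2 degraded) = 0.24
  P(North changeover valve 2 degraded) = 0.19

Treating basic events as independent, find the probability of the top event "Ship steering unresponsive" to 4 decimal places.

P(Port system down) [OR] = 1 − (1−0.35) × (1−0.37) = 0.590500
P(NFU path fails) [OR] = 1 − (1−0.35) × (1−0.590500) = 0.733825
P(Followup chain fails) [AND] = 0.40 × 0.07 = 0.028000
P(Starboard system down) [OR] = 1 − (1−0.20) × (1−0.028000) × (1−0.05) = 0.261280
P(Rudder loop unavailable) [AND] = 0.29 × 0.06 = 0.017400
P(Pump set unavailable) [OR] = 1 − (1−0.017400) × (1−0.10) × (1−0.04) × (1−0.24) = 0.354786
P(Port system 2 unavailable) [AND] = 0.43 × 0.354786 = 0.152558
P(NFU path 2 lost) [OR] = 1 − (1−0.38) × (1−0.34) × (1−0.152558) = 0.653227
P(Ship steering unresponsive) [OR] = 1 − (1−0.733825) × (1−0.261280) × (1−0.653227) × (1−0.19) = 0.944770
Rounded to 4 decimal places: P(Ship steering unresponsive) ≈ 0.9448.

0.9448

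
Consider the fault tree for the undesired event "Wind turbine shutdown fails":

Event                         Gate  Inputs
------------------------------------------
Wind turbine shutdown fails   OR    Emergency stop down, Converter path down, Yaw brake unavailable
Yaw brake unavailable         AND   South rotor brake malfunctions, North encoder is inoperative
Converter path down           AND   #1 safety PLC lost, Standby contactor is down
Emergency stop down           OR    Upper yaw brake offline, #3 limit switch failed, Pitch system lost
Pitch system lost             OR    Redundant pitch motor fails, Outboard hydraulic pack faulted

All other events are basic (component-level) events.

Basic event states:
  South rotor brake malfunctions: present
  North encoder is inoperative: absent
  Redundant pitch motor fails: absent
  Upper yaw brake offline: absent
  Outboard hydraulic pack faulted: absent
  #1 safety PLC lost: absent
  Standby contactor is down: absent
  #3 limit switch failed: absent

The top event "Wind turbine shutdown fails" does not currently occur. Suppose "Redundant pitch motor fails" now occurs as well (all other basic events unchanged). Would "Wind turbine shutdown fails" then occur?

Yes

Counterfactual: set "Redundant pitch motor fails" to occurred.
Pitch system lost [OR]: Redundant pitch motor fails=occurs, Outboard hydraulic pack faulted=not → at least one input occurs → occurs.
Emergency stop down [OR]: Upper yaw brake offline=not, #3 limit switch failed=not, Pitch system lost=occurs → at least one input occurs → occurs.
Converter path down [AND]: #1 safety PLC lost=not, Standby contactor is down=not → not all inputs occur → does not occur.
Yaw brake unavailable [AND]: South rotor brake malfunctions=occurs, North encoder is inoperative=not → not all inputs occur → does not occur.
Wind turbine shutdown fails [OR]: Emergency stop down=occurs, Converter path down=not, Yaw brake unavailable=not → at least one input occurs → occurs.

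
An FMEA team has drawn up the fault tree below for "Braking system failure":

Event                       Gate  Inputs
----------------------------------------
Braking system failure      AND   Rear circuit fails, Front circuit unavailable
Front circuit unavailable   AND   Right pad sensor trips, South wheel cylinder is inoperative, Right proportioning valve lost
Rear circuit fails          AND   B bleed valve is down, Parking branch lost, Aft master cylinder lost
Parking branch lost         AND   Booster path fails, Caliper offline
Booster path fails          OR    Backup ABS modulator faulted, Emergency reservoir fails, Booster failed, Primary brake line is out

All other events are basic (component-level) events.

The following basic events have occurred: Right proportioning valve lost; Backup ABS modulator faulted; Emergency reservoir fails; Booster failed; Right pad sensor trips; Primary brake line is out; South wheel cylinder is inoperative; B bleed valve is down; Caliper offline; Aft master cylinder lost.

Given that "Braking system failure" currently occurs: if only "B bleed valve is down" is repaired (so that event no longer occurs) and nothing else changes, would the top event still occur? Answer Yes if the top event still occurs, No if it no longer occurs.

No

Counterfactual: set "B bleed valve is down" to not occurred.
Booster path fails [OR]: Backup ABS modulator faulted=occurs, Emergency reservoir fails=occurs, Booster failed=occurs, Primary brake line is out=occurs → at least one input occurs → occurs.
Parking branch lost [AND]: Booster path fails=occurs, Caliper offline=occurs → all inputs occur → occurs.
Rear circuit fails [AND]: B bleed valve is down=not, Parking branch lost=occurs, Aft master cylinder lost=occurs → not all inputs occur → does not occur.
Front circuit unavailable [AND]: Right pad sensor trips=occurs, South wheel cylinder is inoperative=occurs, Right proportioning valve lost=occurs → all inputs occur → occurs.
Braking system failure [AND]: Rear circuit fails=not, Front circuit unavailable=occurs → not all inputs occur → does not occur.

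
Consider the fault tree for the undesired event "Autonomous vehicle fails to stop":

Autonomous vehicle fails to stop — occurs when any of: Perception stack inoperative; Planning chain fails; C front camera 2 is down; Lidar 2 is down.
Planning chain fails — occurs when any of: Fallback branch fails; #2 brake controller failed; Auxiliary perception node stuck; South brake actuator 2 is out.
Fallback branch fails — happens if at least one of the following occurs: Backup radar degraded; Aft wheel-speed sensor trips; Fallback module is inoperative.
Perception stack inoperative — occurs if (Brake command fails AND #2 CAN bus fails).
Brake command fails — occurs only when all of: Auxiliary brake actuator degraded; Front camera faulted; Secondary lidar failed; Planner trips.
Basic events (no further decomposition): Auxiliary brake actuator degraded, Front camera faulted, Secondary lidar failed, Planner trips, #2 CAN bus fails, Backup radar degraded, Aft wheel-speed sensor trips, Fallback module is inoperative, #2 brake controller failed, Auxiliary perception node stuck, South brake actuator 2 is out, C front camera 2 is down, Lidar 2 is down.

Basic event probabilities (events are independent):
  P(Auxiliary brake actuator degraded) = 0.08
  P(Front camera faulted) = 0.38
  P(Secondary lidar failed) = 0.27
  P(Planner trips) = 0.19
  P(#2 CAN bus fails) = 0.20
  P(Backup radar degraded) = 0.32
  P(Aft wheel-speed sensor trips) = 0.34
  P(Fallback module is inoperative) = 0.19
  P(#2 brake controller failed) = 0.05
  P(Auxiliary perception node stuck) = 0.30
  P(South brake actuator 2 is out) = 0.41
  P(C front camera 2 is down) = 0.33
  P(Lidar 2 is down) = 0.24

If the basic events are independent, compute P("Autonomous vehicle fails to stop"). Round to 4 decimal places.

P(Brake command fails) [AND] = 0.08 × 0.38 × 0.27 × 0.19 = 0.001560
P(Perception stack inoperative) [AND] = 0.001560 × 0.20 = 0.000312
P(Fallback branch fails) [OR] = 1 − (1−0.32) × (1−0.34) × (1−0.19) = 0.636472
P(Planning chain fails) [OR] = 1 − (1−0.636472) × (1−0.05) × (1−0.30) × (1−0.41) = 0.857370
P(Autonomous vehicle fails to stop) [OR] = 1 − (1−0.000312) × (1−0.857370) × (1−0.33) × (1−0.24) = 0.927395
Rounded to 4 decimal places: P(Autonomous vehicle fails to stop) ≈ 0.9274.

0.9274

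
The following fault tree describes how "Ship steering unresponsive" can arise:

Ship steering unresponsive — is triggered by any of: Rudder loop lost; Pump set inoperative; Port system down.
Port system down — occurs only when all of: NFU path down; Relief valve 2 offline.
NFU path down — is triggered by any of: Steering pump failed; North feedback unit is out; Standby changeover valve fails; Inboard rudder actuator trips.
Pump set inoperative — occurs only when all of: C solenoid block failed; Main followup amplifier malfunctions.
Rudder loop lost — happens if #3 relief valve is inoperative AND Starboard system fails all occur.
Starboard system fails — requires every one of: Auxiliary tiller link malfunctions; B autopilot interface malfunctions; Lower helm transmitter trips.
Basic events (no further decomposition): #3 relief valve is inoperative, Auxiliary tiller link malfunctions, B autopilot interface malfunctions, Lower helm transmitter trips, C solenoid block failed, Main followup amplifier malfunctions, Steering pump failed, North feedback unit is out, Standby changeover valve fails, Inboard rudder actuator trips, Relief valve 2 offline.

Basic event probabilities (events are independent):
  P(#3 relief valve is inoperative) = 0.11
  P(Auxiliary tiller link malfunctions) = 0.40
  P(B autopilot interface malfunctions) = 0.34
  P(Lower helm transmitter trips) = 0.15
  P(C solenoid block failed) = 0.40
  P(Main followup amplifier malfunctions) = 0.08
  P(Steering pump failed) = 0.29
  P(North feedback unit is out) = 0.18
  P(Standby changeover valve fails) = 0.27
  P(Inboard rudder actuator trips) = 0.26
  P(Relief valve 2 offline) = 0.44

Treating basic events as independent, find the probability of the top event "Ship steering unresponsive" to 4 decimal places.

P(Starboard system fails) [AND] = 0.40 × 0.34 × 0.15 = 0.020400
P(Rudder loop lost) [AND] = 0.11 × 0.020400 = 0.002244
P(Pump set inoperative) [AND] = 0.40 × 0.08 = 0.032000
P(NFU path down) [OR] = 1 − (1−0.29) × (1−0.18) × (1−0.27) × (1−0.26) = 0.685496
P(Port system down) [AND] = 0.685496 × 0.44 = 0.301618
P(Ship steering unresponsive) [OR] = 1 − (1−0.002244) × (1−0.032000) × (1−0.301618) = 0.325483
Rounded to 4 decimal places: P(Ship steering unresponsive) ≈ 0.3255.

0.3255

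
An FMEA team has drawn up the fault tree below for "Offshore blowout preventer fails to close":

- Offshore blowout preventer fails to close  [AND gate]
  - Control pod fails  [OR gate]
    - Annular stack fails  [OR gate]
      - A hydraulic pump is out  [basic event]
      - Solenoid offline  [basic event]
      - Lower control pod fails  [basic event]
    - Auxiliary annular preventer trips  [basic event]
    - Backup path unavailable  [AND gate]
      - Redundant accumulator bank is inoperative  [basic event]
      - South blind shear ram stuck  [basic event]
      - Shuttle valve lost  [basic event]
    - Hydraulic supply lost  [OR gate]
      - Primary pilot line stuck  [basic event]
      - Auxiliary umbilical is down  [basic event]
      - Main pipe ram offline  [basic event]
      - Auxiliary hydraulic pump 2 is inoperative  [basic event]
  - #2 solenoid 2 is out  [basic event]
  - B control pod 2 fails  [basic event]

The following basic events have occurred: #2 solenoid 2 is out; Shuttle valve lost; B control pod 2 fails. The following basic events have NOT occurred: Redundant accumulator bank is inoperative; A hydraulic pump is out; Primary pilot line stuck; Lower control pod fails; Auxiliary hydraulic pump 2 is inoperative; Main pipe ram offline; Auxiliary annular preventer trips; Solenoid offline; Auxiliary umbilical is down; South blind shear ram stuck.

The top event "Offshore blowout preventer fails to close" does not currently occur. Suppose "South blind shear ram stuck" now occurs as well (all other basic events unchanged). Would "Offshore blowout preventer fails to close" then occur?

No

Counterfactual: set "South blind shear ram stuck" to occurred.
Annular stack fails [OR]: A hydraulic pump is out=not, Solenoid offline=not, Lower control pod fails=not → no input occurs → does not occur.
Backup path unavailable [AND]: Redundant accumulator bank is inoperative=not, South blind shear ram stuck=occurs, Shuttle valve lost=occurs → not all inputs occur → does not occur.
Hydraulic supply lost [OR]: Primary pilot line stuck=not, Auxiliary umbilical is down=not, Main pipe ram offline=not, Auxiliary hydraulic pump 2 is inoperative=not → no input occurs → does not occur.
Control pod fails [OR]: Annular stack fails=not, Auxiliary annular preventer trips=not, Backup path unavailable=not, Hydraulic supply lost=not → no input occurs → does not occur.
Offshore blowout preventer fails to close [AND]: Control pod fails=not, #2 solenoid 2 is out=occurs, B control pod 2 fails=occurs → not all inputs occur → does not occur.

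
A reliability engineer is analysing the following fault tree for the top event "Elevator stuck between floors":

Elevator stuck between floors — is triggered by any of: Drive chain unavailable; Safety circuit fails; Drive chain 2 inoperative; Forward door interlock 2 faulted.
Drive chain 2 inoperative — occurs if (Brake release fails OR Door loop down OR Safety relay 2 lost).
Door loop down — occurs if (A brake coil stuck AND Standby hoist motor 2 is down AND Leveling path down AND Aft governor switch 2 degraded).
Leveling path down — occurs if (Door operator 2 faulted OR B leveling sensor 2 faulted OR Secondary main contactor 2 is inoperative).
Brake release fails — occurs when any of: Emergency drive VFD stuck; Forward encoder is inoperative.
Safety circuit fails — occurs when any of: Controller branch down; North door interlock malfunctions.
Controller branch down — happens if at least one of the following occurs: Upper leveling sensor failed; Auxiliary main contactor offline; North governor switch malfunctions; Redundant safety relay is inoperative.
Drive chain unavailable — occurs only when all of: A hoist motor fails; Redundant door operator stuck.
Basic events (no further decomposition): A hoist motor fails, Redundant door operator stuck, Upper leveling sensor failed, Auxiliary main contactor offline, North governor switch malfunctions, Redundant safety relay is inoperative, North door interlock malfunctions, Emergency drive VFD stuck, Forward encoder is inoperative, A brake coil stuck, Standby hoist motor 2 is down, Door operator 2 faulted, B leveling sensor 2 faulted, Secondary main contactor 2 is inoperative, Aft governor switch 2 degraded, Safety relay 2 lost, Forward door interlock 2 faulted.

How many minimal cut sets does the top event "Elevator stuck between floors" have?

13

Drive chain unavailable [AND]: one cut set from each child combined → 1 × 1 = 1 cut set(s).
Controller branch down [OR]: union of children's cut sets → 4 cut set(s).
Safety circuit fails [OR]: union of children's cut sets → 5 cut set(s).
Brake release fails [OR]: union of children's cut sets → 2 cut set(s).
Leveling path down [OR]: union of children's cut sets → 3 cut set(s).
Door loop down [AND]: one cut set from each child combined → 1 × 1 × 3 × 1 = 3 cut set(s).
Drive chain 2 inoperative [OR]: union of children's cut sets → 6 cut set(s).
Elevator stuck between floors [OR]: union of children's cut sets → 13 cut set(s).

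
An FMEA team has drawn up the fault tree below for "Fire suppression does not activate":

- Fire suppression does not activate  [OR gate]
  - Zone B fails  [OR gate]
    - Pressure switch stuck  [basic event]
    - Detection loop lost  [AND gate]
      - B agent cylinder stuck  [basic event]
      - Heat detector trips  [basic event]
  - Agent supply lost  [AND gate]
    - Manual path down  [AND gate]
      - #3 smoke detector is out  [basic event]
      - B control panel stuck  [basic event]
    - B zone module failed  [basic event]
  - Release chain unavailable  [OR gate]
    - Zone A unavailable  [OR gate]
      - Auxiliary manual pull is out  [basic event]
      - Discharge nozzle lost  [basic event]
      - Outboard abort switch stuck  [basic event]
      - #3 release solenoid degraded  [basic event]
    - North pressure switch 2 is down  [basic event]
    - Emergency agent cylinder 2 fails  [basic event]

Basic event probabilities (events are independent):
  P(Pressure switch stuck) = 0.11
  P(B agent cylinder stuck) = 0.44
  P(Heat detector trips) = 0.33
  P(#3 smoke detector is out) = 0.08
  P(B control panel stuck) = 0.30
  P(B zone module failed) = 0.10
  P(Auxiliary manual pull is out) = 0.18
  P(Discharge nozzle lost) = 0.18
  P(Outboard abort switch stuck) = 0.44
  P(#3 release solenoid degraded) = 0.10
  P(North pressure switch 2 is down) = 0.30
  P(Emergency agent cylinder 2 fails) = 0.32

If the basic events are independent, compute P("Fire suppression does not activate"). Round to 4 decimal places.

0.8776

P(Detection loop lost) [AND] = 0.44 × 0.33 = 0.145200
P(Zone B fails) [OR] = 1 − (1−0.11) × (1−0.145200) = 0.239228
P(Manual path down) [AND] = 0.08 × 0.30 = 0.024000
P(Agent supply lost) [AND] = 0.024000 × 0.10 = 0.002400
P(Zone A unavailable) [OR] = 1 − (1−0.18) × (1−0.18) × (1−0.44) × (1−0.10) = 0.661110
P(Release chain unavailable) [OR] = 1 − (1−0.661110) × (1−0.30) × (1−0.32) = 0.838688
P(Fire suppression does not activate) [OR] = 1 − (1−0.239228) × (1−0.002400) × (1−0.838688) = 0.877573
Rounded to 4 decimal places: P(Fire suppression does not activate) ≈ 0.8776.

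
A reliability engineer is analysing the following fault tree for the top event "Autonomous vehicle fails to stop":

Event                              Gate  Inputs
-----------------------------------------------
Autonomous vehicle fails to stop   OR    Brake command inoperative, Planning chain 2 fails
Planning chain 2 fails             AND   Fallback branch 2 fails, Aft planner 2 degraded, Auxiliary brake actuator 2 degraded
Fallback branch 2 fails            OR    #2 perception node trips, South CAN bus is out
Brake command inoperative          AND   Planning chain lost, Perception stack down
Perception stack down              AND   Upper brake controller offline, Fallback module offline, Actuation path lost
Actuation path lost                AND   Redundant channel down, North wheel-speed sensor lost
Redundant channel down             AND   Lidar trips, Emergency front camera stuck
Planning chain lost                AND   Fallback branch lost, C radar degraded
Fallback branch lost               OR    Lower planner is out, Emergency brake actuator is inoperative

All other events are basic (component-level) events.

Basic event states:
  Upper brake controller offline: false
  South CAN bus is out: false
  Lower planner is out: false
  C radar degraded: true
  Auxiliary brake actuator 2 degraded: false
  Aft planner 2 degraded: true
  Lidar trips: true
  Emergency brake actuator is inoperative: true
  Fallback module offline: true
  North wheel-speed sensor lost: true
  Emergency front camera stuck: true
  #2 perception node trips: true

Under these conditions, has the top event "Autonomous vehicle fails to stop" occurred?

Fallback branch lost [OR]: Lower planner is out=not, Emergency brake actuator is inoperative=occurs → at least one input occurs → occurs.
Planning chain lost [AND]: Fallback branch lost=occurs, C radar degraded=occurs → all inputs occur → occurs.
Redundant channel down [AND]: Lidar trips=occurs, Emergency front camera stuck=occurs → all inputs occur → occurs.
Actuation path lost [AND]: Redundant channel down=occurs, North wheel-speed sensor lost=occurs → all inputs occur → occurs.
Perception stack down [AND]: Upper brake controller offline=not, Fallback module offline=occurs, Actuation path lost=occurs → not all inputs occur → does not occur.
Brake command inoperative [AND]: Planning chain lost=occurs, Perception stack down=not → not all inputs occur → does not occur.
Fallback branch 2 fails [OR]: #2 perception node trips=occurs, South CAN bus is out=not → at least one input occurs → occurs.
Planning chain 2 fails [AND]: Fallback branch 2 fails=occurs, Aft planner 2 degraded=occurs, Auxiliary brake actuator 2 degraded=not → not all inputs occur → does not occur.
Autonomous vehicle fails to stop [OR]: Brake command inoperative=not, Planning chain 2 fails=not → no input occurs → does not occur.

No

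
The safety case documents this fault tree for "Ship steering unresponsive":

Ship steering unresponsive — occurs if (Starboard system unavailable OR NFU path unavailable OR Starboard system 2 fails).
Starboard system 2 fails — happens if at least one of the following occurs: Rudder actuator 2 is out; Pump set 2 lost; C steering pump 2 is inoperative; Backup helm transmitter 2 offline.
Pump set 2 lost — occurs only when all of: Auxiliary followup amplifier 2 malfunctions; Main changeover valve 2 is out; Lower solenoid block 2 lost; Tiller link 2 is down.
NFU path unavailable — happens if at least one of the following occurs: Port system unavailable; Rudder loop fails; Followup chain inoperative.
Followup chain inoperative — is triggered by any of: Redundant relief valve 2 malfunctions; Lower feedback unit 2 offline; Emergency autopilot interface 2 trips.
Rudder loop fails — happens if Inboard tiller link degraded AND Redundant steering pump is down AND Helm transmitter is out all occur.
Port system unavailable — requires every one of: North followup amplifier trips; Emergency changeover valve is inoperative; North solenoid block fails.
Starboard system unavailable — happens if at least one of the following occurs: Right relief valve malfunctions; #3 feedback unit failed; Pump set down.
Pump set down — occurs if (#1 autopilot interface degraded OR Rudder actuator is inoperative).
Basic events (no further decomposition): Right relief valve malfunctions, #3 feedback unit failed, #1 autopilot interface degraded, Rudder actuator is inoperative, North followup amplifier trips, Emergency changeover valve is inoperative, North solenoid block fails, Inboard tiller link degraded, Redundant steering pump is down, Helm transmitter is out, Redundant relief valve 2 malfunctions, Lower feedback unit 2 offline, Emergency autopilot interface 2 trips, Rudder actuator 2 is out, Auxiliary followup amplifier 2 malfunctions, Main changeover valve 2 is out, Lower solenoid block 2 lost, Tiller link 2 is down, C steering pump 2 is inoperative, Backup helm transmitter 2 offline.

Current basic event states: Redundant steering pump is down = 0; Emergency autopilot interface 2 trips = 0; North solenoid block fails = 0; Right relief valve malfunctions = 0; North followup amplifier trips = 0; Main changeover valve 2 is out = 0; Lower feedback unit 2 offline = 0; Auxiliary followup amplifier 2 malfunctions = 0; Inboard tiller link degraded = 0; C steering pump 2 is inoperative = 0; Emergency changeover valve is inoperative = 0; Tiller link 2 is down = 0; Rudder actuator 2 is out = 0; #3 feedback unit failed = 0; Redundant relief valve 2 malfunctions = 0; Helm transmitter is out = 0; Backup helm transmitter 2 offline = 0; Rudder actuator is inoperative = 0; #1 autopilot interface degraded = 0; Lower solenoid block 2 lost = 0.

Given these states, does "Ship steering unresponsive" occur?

Pump set down [OR]: #1 autopilot interface degraded=not, Rudder actuator is inoperative=not → no input occurs → does not occur.
Starboard system unavailable [OR]: Right relief valve malfunctions=not, #3 feedback unit failed=not, Pump set down=not → no input occurs → does not occur.
Port system unavailable [AND]: North followup amplifier trips=not, Emergency changeover valve is inoperative=not, North solenoid block fails=not → not all inputs occur → does not occur.
Rudder loop fails [AND]: Inboard tiller link degraded=not, Redundant steering pump is down=not, Helm transmitter is out=not → not all inputs occur → does not occur.
Followup chain inoperative [OR]: Redundant relief valve 2 malfunctions=not, Lower feedback unit 2 offline=not, Emergency autopilot interface 2 trips=not → no input occurs → does not occur.
NFU path unavailable [OR]: Port system unavailable=not, Rudder loop fails=not, Followup chain inoperative=not → no input occurs → does not occur.
Pump set 2 lost [AND]: Auxiliary followup amplifier 2 malfunctions=not, Main changeover valve 2 is out=not, Lower solenoid block 2 lost=not, Tiller link 2 is down=not → not all inputs occur → does not occur.
Starboard system 2 fails [OR]: Rudder actuator 2 is out=not, Pump set 2 lost=not, C steering pump 2 is inoperative=not, Backup helm transmitter 2 offline=not → no input occurs → does not occur.
Ship steering unresponsive [OR]: Starboard system unavailable=not, NFU path unavailable=not, Starboard system 2 fails=not → no input occurs → does not occur.

No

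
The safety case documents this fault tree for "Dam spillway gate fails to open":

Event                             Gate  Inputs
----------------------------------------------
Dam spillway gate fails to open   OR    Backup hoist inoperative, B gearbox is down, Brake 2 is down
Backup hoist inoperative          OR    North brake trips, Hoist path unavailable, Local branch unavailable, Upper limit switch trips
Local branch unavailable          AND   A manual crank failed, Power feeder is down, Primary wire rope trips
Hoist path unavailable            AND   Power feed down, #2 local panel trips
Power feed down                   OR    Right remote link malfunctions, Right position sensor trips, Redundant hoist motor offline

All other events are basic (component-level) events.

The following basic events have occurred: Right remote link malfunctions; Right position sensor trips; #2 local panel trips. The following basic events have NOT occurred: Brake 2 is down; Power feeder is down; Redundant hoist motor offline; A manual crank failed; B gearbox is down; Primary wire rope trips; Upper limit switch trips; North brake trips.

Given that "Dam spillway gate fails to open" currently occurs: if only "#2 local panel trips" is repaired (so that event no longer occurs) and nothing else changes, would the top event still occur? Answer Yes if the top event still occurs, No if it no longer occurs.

Counterfactual: set "#2 local panel trips" to not occurred.
Power feed down [OR]: Right remote link malfunctions=occurs, Right position sensor trips=occurs, Redundant hoist motor offline=not → at least one input occurs → occurs.
Hoist path unavailable [AND]: Power feed down=occurs, #2 local panel trips=not → not all inputs occur → does not occur.
Local branch unavailable [AND]: A manual crank failed=not, Power feeder is down=not, Primary wire rope trips=not → not all inputs occur → does not occur.
Backup hoist inoperative [OR]: North brake trips=not, Hoist path unavailable=not, Local branch unavailable=not, Upper limit switch trips=not → no input occurs → does not occur.
Dam spillway gate fails to open [OR]: Backup hoist inoperative=not, B gearbox is down=not, Brake 2 is down=not → no input occurs → does not occur.

No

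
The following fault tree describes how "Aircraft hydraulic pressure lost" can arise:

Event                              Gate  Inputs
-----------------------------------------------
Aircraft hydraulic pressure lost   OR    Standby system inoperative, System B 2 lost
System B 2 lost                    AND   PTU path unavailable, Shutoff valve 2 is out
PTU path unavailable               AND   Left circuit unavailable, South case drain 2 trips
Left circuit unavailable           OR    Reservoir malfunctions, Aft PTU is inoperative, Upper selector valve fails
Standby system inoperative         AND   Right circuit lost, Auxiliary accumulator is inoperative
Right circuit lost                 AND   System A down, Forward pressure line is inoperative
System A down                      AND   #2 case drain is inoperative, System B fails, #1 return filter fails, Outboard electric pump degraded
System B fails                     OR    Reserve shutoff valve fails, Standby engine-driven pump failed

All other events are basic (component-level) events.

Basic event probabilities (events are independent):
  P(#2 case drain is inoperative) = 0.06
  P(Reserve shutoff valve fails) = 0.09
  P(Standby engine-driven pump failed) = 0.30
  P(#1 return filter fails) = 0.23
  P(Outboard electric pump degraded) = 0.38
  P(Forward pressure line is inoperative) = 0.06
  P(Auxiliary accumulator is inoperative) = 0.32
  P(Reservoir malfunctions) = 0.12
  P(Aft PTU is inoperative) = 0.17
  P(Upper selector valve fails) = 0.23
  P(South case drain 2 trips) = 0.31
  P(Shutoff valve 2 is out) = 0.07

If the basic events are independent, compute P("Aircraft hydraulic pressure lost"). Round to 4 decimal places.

P(System B fails) [OR] = 1 − (1−0.09) × (1−0.30) = 0.363000
P(System A down) [AND] = 0.06 × 0.363000 × 0.23 × 0.38 = 0.001904
P(Right circuit lost) [AND] = 0.001904 × 0.06 = 0.000114
P(Standby system inoperative) [AND] = 0.000114 × 0.32 = 0.000036
P(Left circuit unavailable) [OR] = 1 − (1−0.12) × (1−0.17) × (1−0.23) = 0.437592
P(PTU path unavailable) [AND] = 0.437592 × 0.31 = 0.135654
P(System B 2 lost) [AND] = 0.135654 × 0.07 = 0.009496
P(Aircraft hydraulic pressure lost) [OR] = 1 − (1−0.000036) × (1−0.009496) = 0.009532
Rounded to 4 decimal places: P(Aircraft hydraulic pressure lost) ≈ 0.0095.

0.0095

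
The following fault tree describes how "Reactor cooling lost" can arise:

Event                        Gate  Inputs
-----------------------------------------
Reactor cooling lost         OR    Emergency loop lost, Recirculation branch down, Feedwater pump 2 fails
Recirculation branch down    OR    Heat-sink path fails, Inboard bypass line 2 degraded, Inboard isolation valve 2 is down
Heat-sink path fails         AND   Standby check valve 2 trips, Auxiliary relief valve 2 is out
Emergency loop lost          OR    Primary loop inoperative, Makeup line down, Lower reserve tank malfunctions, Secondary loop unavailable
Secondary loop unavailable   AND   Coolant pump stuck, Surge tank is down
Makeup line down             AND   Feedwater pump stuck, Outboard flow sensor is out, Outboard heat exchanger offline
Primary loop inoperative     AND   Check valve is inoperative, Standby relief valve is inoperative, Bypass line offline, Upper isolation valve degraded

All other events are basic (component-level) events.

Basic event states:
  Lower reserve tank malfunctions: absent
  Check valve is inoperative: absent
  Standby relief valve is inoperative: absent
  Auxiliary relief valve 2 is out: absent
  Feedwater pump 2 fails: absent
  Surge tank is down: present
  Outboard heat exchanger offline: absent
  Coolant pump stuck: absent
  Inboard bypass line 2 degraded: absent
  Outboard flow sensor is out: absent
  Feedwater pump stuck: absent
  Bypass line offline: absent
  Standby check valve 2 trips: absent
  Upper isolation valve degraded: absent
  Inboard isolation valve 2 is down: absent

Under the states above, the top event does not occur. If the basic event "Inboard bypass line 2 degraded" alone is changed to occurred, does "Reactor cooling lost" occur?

Yes

Counterfactual: set "Inboard bypass line 2 degraded" to occurred.
Primary loop inoperative [AND]: Check valve is inoperative=not, Standby relief valve is inoperative=not, Bypass line offline=not, Upper isolation valve degraded=not → not all inputs occur → does not occur.
Makeup line down [AND]: Feedwater pump stuck=not, Outboard flow sensor is out=not, Outboard heat exchanger offline=not → not all inputs occur → does not occur.
Secondary loop unavailable [AND]: Coolant pump stuck=not, Surge tank is down=occurs → not all inputs occur → does not occur.
Emergency loop lost [OR]: Primary loop inoperative=not, Makeup line down=not, Lower reserve tank malfunctions=not, Secondary loop unavailable=not → no input occurs → does not occur.
Heat-sink path fails [AND]: Standby check valve 2 trips=not, Auxiliary relief valve 2 is out=not → not all inputs occur → does not occur.
Recirculation branch down [OR]: Heat-sink path fails=not, Inboard bypass line 2 degraded=occurs, Inboard isolation valve 2 is down=not → at least one input occurs → occurs.
Reactor cooling lost [OR]: Emergency loop lost=not, Recirculation branch down=occurs, Feedwater pump 2 fails=not → at least one input occurs → occurs.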